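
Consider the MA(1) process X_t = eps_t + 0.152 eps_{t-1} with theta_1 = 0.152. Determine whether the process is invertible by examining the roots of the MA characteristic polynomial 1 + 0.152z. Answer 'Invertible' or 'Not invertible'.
\text{Invertible}

The MA(q) characteristic polynomial is P(z) = 1 + 0.152z.
Invertibility requires all roots to lie outside the unit circle, i.e. |z| > 1 for every root.
This is linear in z: 1 + (0.152) z = 0  =>  z = -1/(0.152) = -6.578947,  |z| = 6.578947.
Moduli of all roots: 6.5789.
All moduli strictly greater than 1? Yes.
Verdict: Invertible.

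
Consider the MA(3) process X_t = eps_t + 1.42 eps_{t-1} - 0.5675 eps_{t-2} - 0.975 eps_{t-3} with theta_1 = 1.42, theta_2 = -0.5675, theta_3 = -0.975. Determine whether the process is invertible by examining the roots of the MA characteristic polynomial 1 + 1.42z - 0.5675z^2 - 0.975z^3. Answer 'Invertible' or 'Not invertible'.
\text{Not invertible}

The MA(q) characteristic polynomial is P(z) = 1 + 1.42z - 0.5675z^2 - 0.975z^3.
Invertibility requires all roots to lie outside the unit circle, i.e. |z| > 1 for every root.
Degree 3: look for a simple real root z0 first, then factor out (1 - z/z0) and solve the remaining quadratic.
Testing z0 = -0.8: P(-0.8) = 1 + (1.42)(-0.8) + (-0.5675)(-0.8)^2 + (-0.975)(-0.8)^3
  = 1 + (-1.136) + (-0.3632) + (0.4992) = 0.  So z_0 = -0.8 is a root, |z_0| = 0.8.
Divide out the factor (1 + 1.25 z) = (1 - z/z0) (since 1/z0 = -1.25):
  P(z) = (1 + 1.25 z)(1 + (0.17) z + (-0.78) z^2)
  [check: z-coef 0.17 - (-1.25) = 1.42; z^2-coef -0.78 - (-1.25)(0.17) = -0.5675; z^3-coef -(-1.25)(-0.78) = -0.975.]
Remaining roots from the quadratic factor 1 + (0.17) z + (-0.78) z^2:
  Set 1 + (0.17) z + (-0.78) z^2 = 0, i.e. a z^2 + b z + c = 0 with a = -0.78, b = 0.17, c = 1.
  Discriminant D = b^2 - 4ac = (0.17)^2 - 4*(-0.78)*1 = 0.0289 - (-3.12) = 3.1489.
  D >= 0, so the roots are real: z = (-b +/- sqrt(D)) / (2a) = (-0.17 +/- 1.774514) / (-1.56).
    z_1 = (-0.17 + 1.774514) / (-1.56) = -1.0285,   |z_1| = 1.0285.
    z_2 = (-0.17 - 1.774514) / (-1.56) = 1.2465,   |z_2| = 1.2465.
Moduli of all roots: 0.8000, 1.0285, 1.2465.
All moduli strictly greater than 1? No.
Verdict: Not invertible.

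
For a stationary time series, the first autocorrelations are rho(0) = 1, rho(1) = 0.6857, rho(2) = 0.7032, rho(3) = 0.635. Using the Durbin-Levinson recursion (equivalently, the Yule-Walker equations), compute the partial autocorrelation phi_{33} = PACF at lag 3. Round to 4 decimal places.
\phi_{33} = 0.1481

The PACF at lag k is phi_{kk}, the last component of the solution
to the Yule-Walker system G_k phi = r_k where
  (G_k)_{ij} = rho(|i - j|), (r_k)_i = rho(i), i,j = 1..k.
Equivalently, Durbin-Levinson gives phi_{kk} iteratively:
  phi_{11} = rho(1)
  phi_{kk} = [rho(k) - sum_{j=1..k-1} phi_{k-1,j} rho(k-j)]
            / [1 - sum_{j=1..k-1} phi_{k-1,j} rho(j)],
  phi_{k,j} = phi_{k-1,j} - phi_{kk} phi_{k-1,k-j},  j = 1..k-1.
Step k = 1:
  phi_11 = rho(1) = 0.6857.
Step k = 2:
  phi_22 = [rho(2) - phi_11 rho(1)] / [1 - phi_11 rho(1)] = [0.7032 - (0.6857)(0.6857)] / [1 - (0.6857)(0.6857)]
         = 0.23301551 / 0.52981551 = 0.439805.
  Update: phi_21 = phi_11 - phi_22 phi_11 = 0.6857 - (0.439805)(0.6857) = 0.384126.
Step k = 3:
  phi_33 = [rho(3) - phi_21 rho(2) - phi_22 rho(1)] / [1 - phi_21 rho(1) - phi_22 rho(2)]
    numerator   = 0.635 - (0.384126)(0.7032) - (0.439805)(0.6857) = 0.06330851
    denominator = 1 - (0.384126)(0.6857) - (0.439805)(0.7032) = 0.42733412
  phi_33 = 0.06330851 / 0.42733412 = 0.1481.
Therefore phi_{33} = 0.1481.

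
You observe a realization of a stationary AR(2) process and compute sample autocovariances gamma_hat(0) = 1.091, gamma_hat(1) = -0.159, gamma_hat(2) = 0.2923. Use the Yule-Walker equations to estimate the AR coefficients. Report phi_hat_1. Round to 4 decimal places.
\hat\phi_{1} = -0.1090

The Yule-Walker equations for an AR(p) process read, in matrix form,
  Gamma_p phi = r_p,   with   (Gamma_p)_{ij} = gamma(|i - j|),
                       (r_p)_i = gamma(i),   i,j = 1..p.
Substitute the sample gammas (Toeplitz matrix and right-hand side of size 2):
  Gamma_p = [[1.091, -0.159], [-0.159, 1.091]]
  r_p     = [-0.159, 0.2923]
Written out:
  1.091 phi_1 - 0.159 phi_2 = -0.159
  -0.159 phi_1 + 1.091 phi_2 = 0.2923
Solve by Cramer's rule:
  det = gamma(0)^2 - gamma(1)^2 = (1.091)^2 - (-0.159)^2 = 1.190281 - 0.025281 = 1.165
  phi_hat_1 = [gamma(1) gamma(0) - gamma(1) gamma(2)] / det = [(-0.159)(1.091) - (-0.159)(0.2923)] / 1.165 = -0.1269933 / 1.165 = -0.109
  phi_hat_2 = [gamma(0) gamma(2) - gamma(1)^2] / det = [(1.091)(0.2923) - (-0.159)^2] / 1.165 = 0.2936183 / 1.165 = 0.252
So phi_hat = [-0.1090, 0.2520].
Therefore phi_hat_1 = -0.1090.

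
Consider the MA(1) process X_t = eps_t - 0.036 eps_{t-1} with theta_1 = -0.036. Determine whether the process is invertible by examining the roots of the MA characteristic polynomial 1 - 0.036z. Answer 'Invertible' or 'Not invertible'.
\text{Invertible}

The MA(q) characteristic polynomial is P(z) = 1 - 0.036z.
Invertibility requires all roots to lie outside the unit circle, i.e. |z| > 1 for every root.
This is linear in z: 1 + (-0.036) z = 0  =>  z = -1/(-0.036) = 27.777778,  |z| = 27.777778.
Moduli of all roots: 27.7778.
All moduli strictly greater than 1? Yes.
Verdict: Invertible.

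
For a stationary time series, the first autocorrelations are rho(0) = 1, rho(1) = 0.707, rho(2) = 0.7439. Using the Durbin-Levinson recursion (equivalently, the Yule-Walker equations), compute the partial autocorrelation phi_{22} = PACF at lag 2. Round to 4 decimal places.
\phi_{22} = 0.4880

The PACF at lag k is phi_{kk}, the last component of the solution
to the Yule-Walker system G_k phi = r_k where
  (G_k)_{ij} = rho(|i - j|), (r_k)_i = rho(i), i,j = 1..k.
Equivalently, Durbin-Levinson gives phi_{kk} iteratively:
  phi_{11} = rho(1)
  phi_{kk} = [rho(k) - sum_{j=1..k-1} phi_{k-1,j} rho(k-j)]
            / [1 - sum_{j=1..k-1} phi_{k-1,j} rho(j)],
  phi_{k,j} = phi_{k-1,j} - phi_{kk} phi_{k-1,k-j},  j = 1..k-1.
Step k = 1:
  phi_11 = rho(1) = 0.707.
Step k = 2:
  phi_22 = [rho(2) - phi_11 rho(1)] / [1 - phi_11 rho(1)] = [0.7439 - (0.707)(0.707)] / [1 - (0.707)(0.707)]
         = 0.244051 / 0.500151 = 0.488.
Therefore phi_{22} = 0.4880.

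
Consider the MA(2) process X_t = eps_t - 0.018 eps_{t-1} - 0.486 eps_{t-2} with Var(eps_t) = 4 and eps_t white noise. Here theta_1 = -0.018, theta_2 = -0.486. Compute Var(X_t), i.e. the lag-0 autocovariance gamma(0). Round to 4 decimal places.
\gamma(0) = 4.9461

For an MA(q) process X_t = eps_t + sum_i theta_i eps_{t-i} with
Var(eps_t) = sigma^2, the variance is
  gamma(0) = sigma^2 * (1 + sum_i theta_i^2).
  sum_i theta_i^2 = (-0.018)^2 + (-0.486)^2 = 0.000324 + 0.236196 = 0.23652.
  gamma(0) = 4 * (1 + 0.23652) = 4 * 1.23652 = 4.94608, which rounds to 4.9461.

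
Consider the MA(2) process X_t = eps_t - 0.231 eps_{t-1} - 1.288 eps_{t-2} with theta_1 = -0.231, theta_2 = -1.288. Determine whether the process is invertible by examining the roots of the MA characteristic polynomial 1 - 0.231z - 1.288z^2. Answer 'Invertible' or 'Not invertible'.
\text{Not invertible}

The MA(q) characteristic polynomial is P(z) = 1 - 0.231z - 1.288z^2.
Invertibility requires all roots to lie outside the unit circle, i.e. |z| > 1 for every root.
Set 1 + (-0.231) z + (-1.288) z^2 = 0, i.e. a z^2 + b z + c = 0 with a = -1.288, b = -0.231, c = 1.
Discriminant D = b^2 - 4ac = (-0.231)^2 - 4*(-1.288)*1 = 0.053361 - (-5.152) = 5.205361.
D >= 0, so the roots are real: z = (-b +/- sqrt(D)) / (2a) = (0.231 +/- 2.281526) / (-2.576).
  z_1 = (0.231 + 2.281526) / (-2.576) = -0.9754,   |z_1| = 0.9754.
  z_2 = (0.231 - 2.281526) / (-2.576) = 0.796,   |z_2| = 0.796.
Moduli of all roots: 0.9754, 0.7960.
All moduli strictly greater than 1? No.
Verdict: Not invertible.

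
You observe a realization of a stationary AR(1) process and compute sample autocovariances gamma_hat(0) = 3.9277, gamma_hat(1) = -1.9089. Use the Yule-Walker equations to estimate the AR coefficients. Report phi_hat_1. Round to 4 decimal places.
\hat\phi_{1} = -0.4860

The Yule-Walker equations for an AR(p) process read, in matrix form,
  Gamma_p phi = r_p,   with   (Gamma_p)_{ij} = gamma(|i - j|),
                       (r_p)_i = gamma(i),   i,j = 1..p.
Substitute the sample gammas (Toeplitz matrix and right-hand side of size 1):
  Gamma_p = [[3.9277]]
  r_p     = [-1.9089]
With p = 1 this is the single equation gamma(0) phi_1 = gamma(1):
  phi_hat_1 = gamma(1) / gamma(0) = -1.9089 / 3.9277 = -0.4860.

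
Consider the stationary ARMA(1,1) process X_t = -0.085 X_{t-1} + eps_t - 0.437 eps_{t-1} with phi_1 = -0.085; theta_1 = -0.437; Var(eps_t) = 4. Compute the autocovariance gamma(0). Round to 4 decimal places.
\gamma(0) = 5.0979

Multiply the model equation by X_{t-k} and take expectations. With theta_0 = psi_0 = 1 and psi_j the MA(infinity) weights, this gives
  gamma(k) - sum_i phi_i gamma(k-i) = c_k,
  c_k = sigma^2 * sum_{j=k..q} theta_j psi_{j-k}   (c_k = 0 for k > q),
using gamma(-m) = gamma(m).
psi-weights needed (psi_j = theta_j + sum_i phi_i psi_{j-i}):
  psi_1 = theta_1 + phi_1 = -0.437 + (-0.085) = -0.522
Right-hand sides:
  c_0 = sigma^2 (1 + theta_1 psi_1) = 4 * (1 + (-0.437)(-0.522)) = 4 * 1.228114 = 4.912456
  c_1 = sigma^2 theta_1 = 4 * (-0.437) = -1.748
  c_2 = 0
Equations for k = 0 and k = 1 (AR order 1):
  gamma(0) = phi_1 gamma(1) + c_0
  gamma(1) = phi_1 gamma(0) + c_1
Substituting the second into the first: gamma(0) (1 - phi_1^2) = c_0 + phi_1 c_1, so
  gamma(0) = (c_0 + phi_1 c_1) / (1 - phi_1^2) = (4.912456 + (-0.085)(-1.748)) / (1 - (-0.085)^2) = 5.061036 / 0.992775 = 5.097868.
Therefore gamma(0) = 5.0979 (to 4 decimal places).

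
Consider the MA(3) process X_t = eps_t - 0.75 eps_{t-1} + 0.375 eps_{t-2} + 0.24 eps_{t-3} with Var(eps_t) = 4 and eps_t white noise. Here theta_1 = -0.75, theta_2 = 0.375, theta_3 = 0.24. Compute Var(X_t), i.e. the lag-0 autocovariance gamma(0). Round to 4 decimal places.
\gamma(0) = 7.0429

For an MA(q) process X_t = eps_t + sum_i theta_i eps_{t-i} with
Var(eps_t) = sigma^2, the variance is
  gamma(0) = sigma^2 * (1 + sum_i theta_i^2).
  sum_i theta_i^2 = (-0.75)^2 + (0.375)^2 + (0.24)^2 = 0.5625 + 0.140625 + 0.0576 = 0.760725.
  gamma(0) = 4 * (1 + 0.760725) = 4 * 1.760725 = 7.0429.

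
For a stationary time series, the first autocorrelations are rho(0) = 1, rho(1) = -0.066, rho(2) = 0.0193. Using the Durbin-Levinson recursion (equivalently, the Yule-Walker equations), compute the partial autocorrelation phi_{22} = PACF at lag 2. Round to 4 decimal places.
\phi_{22} = 0.0150

The PACF at lag k is phi_{kk}, the last component of the solution
to the Yule-Walker system G_k phi = r_k where
  (G_k)_{ij} = rho(|i - j|), (r_k)_i = rho(i), i,j = 1..k.
Equivalently, Durbin-Levinson gives phi_{kk} iteratively:
  phi_{11} = rho(1)
  phi_{kk} = [rho(k) - sum_{j=1..k-1} phi_{k-1,j} rho(k-j)]
            / [1 - sum_{j=1..k-1} phi_{k-1,j} rho(j)],
  phi_{k,j} = phi_{k-1,j} - phi_{kk} phi_{k-1,k-j},  j = 1..k-1.
Step k = 1:
  phi_11 = rho(1) = -0.066.
Step k = 2:
  phi_22 = [rho(2) - phi_11 rho(1)] / [1 - phi_11 rho(1)] = [0.0193 - (-0.066)(-0.066)] / [1 - (-0.066)(-0.066)]
         = 0.014944 / 0.995644 = 0.015.
Therefore phi_{22} = 0.0150.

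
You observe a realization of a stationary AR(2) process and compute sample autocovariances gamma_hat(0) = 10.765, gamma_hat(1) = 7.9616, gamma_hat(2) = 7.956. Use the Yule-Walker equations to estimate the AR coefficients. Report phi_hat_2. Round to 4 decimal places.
\hat\phi_{2} = 0.4240

The Yule-Walker equations for an AR(p) process read, in matrix form,
  Gamma_p phi = r_p,   with   (Gamma_p)_{ij} = gamma(|i - j|),
                       (r_p)_i = gamma(i),   i,j = 1..p.
Substitute the sample gammas (Toeplitz matrix and right-hand side of size 2):
  Gamma_p = [[10.765, 7.9616], [7.9616, 10.765]]
  r_p     = [7.9616, 7.956]
Written out:
  10.765 phi_1 + 7.9616 phi_2 = 7.9616
  7.9616 phi_1 + 10.765 phi_2 = 7.956
Solve by Cramer's rule:
  det = gamma(0)^2 - gamma(1)^2 = (10.765)^2 - (7.9616)^2 = 115.885225 - 63.38707456 = 52.49815044
  phi_hat_1 = [gamma(1) gamma(0) - gamma(1) gamma(2)] / det = [(7.9616)(10.765) - (7.9616)(7.956)] / 52.49815044 = 22.3641344 / 52.49815044 = 0.426
  phi_hat_2 = [gamma(0) gamma(2) - gamma(1)^2] / det = [(10.765)(7.956) - (7.9616)^2] / 52.49815044 = 22.25926544 / 52.49815044 = 0.424
So phi_hat = [0.4260, 0.4240].
Therefore phi_hat_2 = 0.4240.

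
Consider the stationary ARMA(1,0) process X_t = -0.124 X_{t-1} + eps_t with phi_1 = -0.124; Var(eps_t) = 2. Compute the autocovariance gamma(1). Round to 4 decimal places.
\gamma(1) = -0.2519

Multiply the model equation by X_{t-k} and take expectations. With theta_0 = psi_0 = 1 and psi_j the MA(infinity) weights, this gives
  gamma(k) - sum_i phi_i gamma(k-i) = c_k,
  c_k = sigma^2 * sum_{j=k..q} theta_j psi_{j-k}   (c_k = 0 for k > q),
using gamma(-m) = gamma(m).
Pure AR (q = 0): c_0 = sigma^2 = 2, c_k = 0 for k >= 1.
Equations for k = 0 and k = 1 (AR order 1):
  gamma(0) = phi_1 gamma(1) + c_0
  gamma(1) = phi_1 gamma(0) + c_1
Substituting the second into the first: gamma(0) (1 - phi_1^2) = c_0 + phi_1 c_1, so
  gamma(0) = c_0 / (1 - phi_1^2) = 2 / (1 - (-0.124)^2) = 2 / 0.984624 = 2.031232.
  gamma(1) = phi_1 gamma(0) = (-0.124)(2.031232) = -0.251873.
Therefore gamma(1) = -0.2519 (to 4 decimal places).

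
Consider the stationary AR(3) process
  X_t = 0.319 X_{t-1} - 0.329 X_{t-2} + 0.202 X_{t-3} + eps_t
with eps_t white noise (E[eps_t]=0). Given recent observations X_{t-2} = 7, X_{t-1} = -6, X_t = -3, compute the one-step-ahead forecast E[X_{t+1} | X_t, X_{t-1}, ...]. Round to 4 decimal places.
E[X_{t+1} \mid \mathcal F_t] = 2.4310

For an AR(p) model X_t = c + sum_i phi_i X_{t-i} + eps_t, the
one-step-ahead conditional mean is
  E[X_{t+1} | X_t, ...] = c + sum_i phi_i X_{t+1-i}.
Substitute known values:
  E[X_{t+1} | ...] = (0.319) * (-3) + (-0.329) * (-6) + (0.202) * (7)
                   = 2.4310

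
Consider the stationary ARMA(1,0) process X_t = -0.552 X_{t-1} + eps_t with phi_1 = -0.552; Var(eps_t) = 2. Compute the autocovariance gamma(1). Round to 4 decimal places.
\gamma(1) = -1.5878

Multiply the model equation by X_{t-k} and take expectations. With theta_0 = psi_0 = 1 and psi_j the MA(infinity) weights, this gives
  gamma(k) - sum_i phi_i gamma(k-i) = c_k,
  c_k = sigma^2 * sum_{j=k..q} theta_j psi_{j-k}   (c_k = 0 for k > q),
using gamma(-m) = gamma(m).
Pure AR (q = 0): c_0 = sigma^2 = 2, c_k = 0 for k >= 1.
Equations for k = 0 and k = 1 (AR order 1):
  gamma(0) = phi_1 gamma(1) + c_0
  gamma(1) = phi_1 gamma(0) + c_1
Substituting the second into the first: gamma(0) (1 - phi_1^2) = c_0 + phi_1 c_1, so
  gamma(0) = c_0 / (1 - phi_1^2) = 2 / (1 - (-0.552)^2) = 2 / 0.695296 = 2.876473.
  gamma(1) = phi_1 gamma(0) = (-0.552)(2.876473) = -1.587813.
Therefore gamma(1) = -1.5878 (to 4 decimal places).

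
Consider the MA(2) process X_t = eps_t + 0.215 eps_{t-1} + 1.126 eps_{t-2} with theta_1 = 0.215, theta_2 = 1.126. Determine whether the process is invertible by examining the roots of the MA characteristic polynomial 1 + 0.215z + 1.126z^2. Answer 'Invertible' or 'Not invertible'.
\text{Not invertible}

The MA(q) characteristic polynomial is P(z) = 1 + 0.215z + 1.126z^2.
Invertibility requires all roots to lie outside the unit circle, i.e. |z| > 1 for every root.
Set 1 + (0.215) z + (1.126) z^2 = 0, i.e. a z^2 + b z + c = 0 with a = 1.126, b = 0.215, c = 1.
Discriminant D = b^2 - 4ac = (0.215)^2 - 4*(1.126)*1 = 0.046225 - (4.504) = -4.457775.
D < 0, so the roots are the complex-conjugate pair z = (-b +/- i sqrt(-D)) / (2a) = -0.0955 +/- 0.9375i.
For a conjugate pair |z|^2 = z * conj(z) = (product of roots) = c/a = 1/(1.126) = 0.888099, so |z| = sqrt(0.888099) = 0.9424 for both roots.
Moduli of all roots: 0.9424, 0.9424.
All moduli strictly greater than 1? No.
Verdict: Not invertible.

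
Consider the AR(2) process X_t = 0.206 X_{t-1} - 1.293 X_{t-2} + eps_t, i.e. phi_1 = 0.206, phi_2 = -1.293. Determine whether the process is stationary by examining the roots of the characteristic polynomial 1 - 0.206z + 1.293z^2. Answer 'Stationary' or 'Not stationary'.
\text{Not stationary}

The AR(p) characteristic polynomial is P(z) = 1 - 0.206z + 1.293z^2.
Stationarity requires all roots to lie outside the unit circle, i.e. |z| > 1 for every root.
Set 1 + (-0.206) z + (1.293) z^2 = 0, i.e. a z^2 + b z + c = 0 with a = 1.293, b = -0.206, c = 1.
Discriminant D = b^2 - 4ac = (-0.206)^2 - 4*(1.293)*1 = 0.042436 - (5.172) = -5.129564.
D < 0, so the roots are the complex-conjugate pair z = (-b +/- i sqrt(-D)) / (2a) = 0.0797 +/- 0.8758i.
For a conjugate pair |z|^2 = z * conj(z) = (product of roots) = c/a = 1/(1.293) = 0.773395, so |z| = sqrt(0.773395) = 0.8794 for both roots.
Moduli of all roots: 0.8794, 0.8794.
All moduli strictly greater than 1? No.
Verdict: Not stationary.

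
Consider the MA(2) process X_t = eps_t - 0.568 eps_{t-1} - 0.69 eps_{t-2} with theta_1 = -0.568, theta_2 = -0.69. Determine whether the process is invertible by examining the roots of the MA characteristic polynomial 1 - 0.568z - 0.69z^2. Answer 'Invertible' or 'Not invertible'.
\text{Not invertible}

The MA(q) characteristic polynomial is P(z) = 1 - 0.568z - 0.69z^2.
Invertibility requires all roots to lie outside the unit circle, i.e. |z| > 1 for every root.
Set 1 + (-0.568) z + (-0.69) z^2 = 0, i.e. a z^2 + b z + c = 0 with a = -0.69, b = -0.568, c = 1.
Discriminant D = b^2 - 4ac = (-0.568)^2 - 4*(-0.69)*1 = 0.322624 - (-2.76) = 3.082624.
D >= 0, so the roots are real: z = (-b +/- sqrt(D)) / (2a) = (0.568 +/- 1.75574) / (-1.38).
  z_1 = (0.568 + 1.75574) / (-1.38) = -1.6839,   |z_1| = 1.6839.
  z_2 = (0.568 - 1.75574) / (-1.38) = 0.8607,   |z_2| = 0.8607.
Moduli of all roots: 1.6839, 0.8607.
All moduli strictly greater than 1? No.
Verdict: Not invertible.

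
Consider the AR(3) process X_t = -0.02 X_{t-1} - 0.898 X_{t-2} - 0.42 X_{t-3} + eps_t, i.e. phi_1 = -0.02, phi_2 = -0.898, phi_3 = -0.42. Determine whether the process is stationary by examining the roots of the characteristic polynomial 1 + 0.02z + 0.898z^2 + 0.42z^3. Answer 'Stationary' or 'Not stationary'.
\text{Not stationary}

The AR(p) characteristic polynomial is P(z) = 1 + 0.02z + 0.898z^2 + 0.42z^3.
Stationarity requires all roots to lie outside the unit circle, i.e. |z| > 1 for every root.
Degree 3: look for a simple real root z0 first, then factor out (1 - z/z0) and solve the remaining quadratic.
Testing z0 = -2.5: P(-2.5) = 1 + (0.02)(-2.5) + (0.898)(-2.5)^2 + (0.42)(-2.5)^3
  = 1 + (-0.05) + (5.6125) + (-6.5625) = 0.  So z_0 = -2.5 is a root, |z_0| = 2.5.
Divide out the factor (1 + 0.4 z) = (1 - z/z0) (since 1/z0 = -0.4):
  P(z) = (1 + 0.4 z)(1 + (-0.38) z + (1.05) z^2)
  [check: z-coef -0.38 - (-0.4) = 0.02; z^2-coef 1.05 - (-0.4)(-0.38) = 0.898; z^3-coef -(-0.4)(1.05) = 0.42.]
Remaining roots from the quadratic factor 1 + (-0.38) z + (1.05) z^2:
  Set 1 + (-0.38) z + (1.05) z^2 = 0, i.e. a z^2 + b z + c = 0 with a = 1.05, b = -0.38, c = 1.
  Discriminant D = b^2 - 4ac = (-0.38)^2 - 4*(1.05)*1 = 0.1444 - (4.2) = -4.0556.
  D < 0, so the roots are the complex-conjugate pair z = (-b +/- i sqrt(-D)) / (2a) = 0.181 +/- 0.959i.
  For a conjugate pair |z|^2 = z * conj(z) = (product of roots) = c/a = 1/(1.05) = 0.952381, so |z| = sqrt(0.952381) = 0.9759 for both roots.
Moduli of all roots: 2.5000, 0.9759, 0.9759.
All moduli strictly greater than 1? No.
Verdict: Not stationary.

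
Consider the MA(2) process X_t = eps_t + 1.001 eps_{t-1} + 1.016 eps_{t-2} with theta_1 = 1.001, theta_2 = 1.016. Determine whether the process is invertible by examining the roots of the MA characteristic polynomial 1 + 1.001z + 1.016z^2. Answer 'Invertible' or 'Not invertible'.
\text{Not invertible}

The MA(q) characteristic polynomial is P(z) = 1 + 1.001z + 1.016z^2.
Invertibility requires all roots to lie outside the unit circle, i.e. |z| > 1 for every root.
Set 1 + (1.001) z + (1.016) z^2 = 0, i.e. a z^2 + b z + c = 0 with a = 1.016, b = 1.001, c = 1.
Discriminant D = b^2 - 4ac = (1.001)^2 - 4*(1.016)*1 = 1.002001 - (4.064) = -3.061999.
D < 0, so the roots are the complex-conjugate pair z = (-b +/- i sqrt(-D)) / (2a) = -0.4926 +/- 0.8612i.
For a conjugate pair |z|^2 = z * conj(z) = (product of roots) = c/a = 1/(1.016) = 0.984252, so |z| = sqrt(0.984252) = 0.9921 for both roots.
Moduli of all roots: 0.9921, 0.9921.
All moduli strictly greater than 1? No.
Verdict: Not invertible.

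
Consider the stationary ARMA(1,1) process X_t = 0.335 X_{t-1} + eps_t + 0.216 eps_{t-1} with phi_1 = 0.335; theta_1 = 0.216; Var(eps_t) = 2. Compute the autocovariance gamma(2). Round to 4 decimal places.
\gamma(2) = 0.4459

Multiply the model equation by X_{t-k} and take expectations. With theta_0 = psi_0 = 1 and psi_j the MA(infinity) weights, this gives
  gamma(k) - sum_i phi_i gamma(k-i) = c_k,
  c_k = sigma^2 * sum_{j=k..q} theta_j psi_{j-k}   (c_k = 0 for k > q),
using gamma(-m) = gamma(m).
psi-weights needed (psi_j = theta_j + sum_i phi_i psi_{j-i}):
  psi_1 = theta_1 + phi_1 = 0.216 + (0.335) = 0.551
Right-hand sides:
  c_0 = sigma^2 (1 + theta_1 psi_1) = 2 * (1 + (0.216)(0.551)) = 2 * 1.119016 = 2.238032
  c_1 = sigma^2 theta_1 = 2 * (0.216) = 0.432
  c_2 = 0
Equations for k = 0 and k = 1 (AR order 1):
  gamma(0) = phi_1 gamma(1) + c_0
  gamma(1) = phi_1 gamma(0) + c_1
Substituting the second into the first: gamma(0) (1 - phi_1^2) = c_0 + phi_1 c_1, so
  gamma(0) = (c_0 + phi_1 c_1) / (1 - phi_1^2) = (2.238032 + (0.335)(0.432)) / (1 - (0.335)^2) = 2.382752 / 0.887775 = 2.683959.
  gamma(1) = phi_1 gamma(0) + c_1 = (0.335)(2.683959) + (0.432) = 1.331126.
For k = 2 (> q): gamma(2) = phi_1 gamma(1) = (0.335)(1.331126) = 0.445927.
Therefore gamma(2) = 0.4459 (to 4 decimal places).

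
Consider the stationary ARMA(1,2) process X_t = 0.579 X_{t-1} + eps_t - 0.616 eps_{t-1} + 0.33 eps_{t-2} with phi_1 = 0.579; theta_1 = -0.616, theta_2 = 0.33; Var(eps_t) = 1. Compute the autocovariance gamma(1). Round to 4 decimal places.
\gamma(1) = 0.0345

Multiply the model equation by X_{t-k} and take expectations. With theta_0 = psi_0 = 1 and psi_j the MA(infinity) weights, this gives
  gamma(k) - sum_i phi_i gamma(k-i) = c_k,
  c_k = sigma^2 * sum_{j=k..q} theta_j psi_{j-k}   (c_k = 0 for k > q),
using gamma(-m) = gamma(m).
psi-weights needed (psi_j = theta_j + sum_i phi_i psi_{j-i}):
  psi_1 = theta_1 + phi_1 = -0.616 + (0.579) = -0.037
  psi_2 = theta_2 + phi_1 psi_1 = 0.33 + (0.579)(-0.037) = 0.308577
Right-hand sides:
  c_0 = sigma^2 (1 + theta_1 psi_1 + theta_2 psi_2) = 1 * (1 + (-0.616)(-0.037) + (0.33)(0.308577)) = 1 * 1.124622 = 1.124622
  c_1 = sigma^2 (theta_1 + theta_2 psi_1) = 1 * (-0.616 + (0.33)(-0.037)) = -0.62821
  c_2 = sigma^2 theta_2 = 1 * (0.33) = 0.33
Equations for k = 0 and k = 1 (AR order 1):
  gamma(0) = phi_1 gamma(1) + c_0
  gamma(1) = phi_1 gamma(0) + c_1
Substituting the second into the first: gamma(0) (1 - phi_1^2) = c_0 + phi_1 c_1, so
  gamma(0) = (c_0 + phi_1 c_1) / (1 - phi_1^2) = (1.124622 + (0.579)(-0.62821)) / (1 - (0.579)^2) = 0.760889 / 0.664759 = 1.144609.
  gamma(1) = phi_1 gamma(0) + c_1 = (0.579)(1.144609) + (-0.62821) = 0.034518.
Therefore gamma(1) = 0.0345 (to 4 decimal places).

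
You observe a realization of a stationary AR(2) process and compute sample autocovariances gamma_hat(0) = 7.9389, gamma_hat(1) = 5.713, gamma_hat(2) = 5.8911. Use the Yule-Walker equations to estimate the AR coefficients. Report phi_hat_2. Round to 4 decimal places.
\hat\phi_{2} = 0.4650

The Yule-Walker equations for an AR(p) process read, in matrix form,
  Gamma_p phi = r_p,   with   (Gamma_p)_{ij} = gamma(|i - j|),
                       (r_p)_i = gamma(i),   i,j = 1..p.
Substitute the sample gammas (Toeplitz matrix and right-hand side of size 2):
  Gamma_p = [[7.9389, 5.713], [5.713, 7.9389]]
  r_p     = [5.713, 5.8911]
Written out:
  7.9389 phi_1 + 5.713 phi_2 = 5.713
  5.713 phi_1 + 7.9389 phi_2 = 5.8911
Solve by Cramer's rule:
  det = gamma(0)^2 - gamma(1)^2 = (7.9389)^2 - (5.713)^2 = 63.02613321 - 32.638369 = 30.38776421
  phi_hat_1 = [gamma(1) gamma(0) - gamma(1) gamma(2)] / det = [(5.713)(7.9389) - (5.713)(5.8911)] / 30.38776421 = 11.6990814 / 30.38776421 = 0.385
  phi_hat_2 = [gamma(0) gamma(2) - gamma(1)^2] / det = [(7.9389)(5.8911) - (5.713)^2] / 30.38776421 = 14.13048479 / 30.38776421 = 0.465
So phi_hat = [0.3850, 0.4650].
Therefore phi_hat_2 = 0.4650.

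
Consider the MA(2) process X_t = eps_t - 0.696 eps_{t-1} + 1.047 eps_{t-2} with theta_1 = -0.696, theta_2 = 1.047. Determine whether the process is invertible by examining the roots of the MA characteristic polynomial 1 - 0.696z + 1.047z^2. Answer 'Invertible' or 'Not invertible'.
\text{Not invertible}

The MA(q) characteristic polynomial is P(z) = 1 - 0.696z + 1.047z^2.
Invertibility requires all roots to lie outside the unit circle, i.e. |z| > 1 for every root.
Set 1 + (-0.696) z + (1.047) z^2 = 0, i.e. a z^2 + b z + c = 0 with a = 1.047, b = -0.696, c = 1.
Discriminant D = b^2 - 4ac = (-0.696)^2 - 4*(1.047)*1 = 0.484416 - (4.188) = -3.703584.
D < 0, so the roots are the complex-conjugate pair z = (-b +/- i sqrt(-D)) / (2a) = 0.3324 +/- 0.919i.
For a conjugate pair |z|^2 = z * conj(z) = (product of roots) = c/a = 1/(1.047) = 0.95511, so |z| = sqrt(0.95511) = 0.9773 for both roots.
Moduli of all roots: 0.9773, 0.9773.
All moduli strictly greater than 1? No.
Verdict: Not invertible.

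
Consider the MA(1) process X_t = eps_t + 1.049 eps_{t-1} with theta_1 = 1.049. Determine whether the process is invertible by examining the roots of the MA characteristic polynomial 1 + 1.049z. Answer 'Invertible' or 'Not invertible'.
\text{Not invertible}

The MA(q) characteristic polynomial is P(z) = 1 + 1.049z.
Invertibility requires all roots to lie outside the unit circle, i.e. |z| > 1 for every root.
This is linear in z: 1 + (1.049) z = 0  =>  z = -1/(1.049) = -0.953289,  |z| = 0.953289.
Moduli of all roots: 0.9533.
All moduli strictly greater than 1? No.
Verdict: Not invertible.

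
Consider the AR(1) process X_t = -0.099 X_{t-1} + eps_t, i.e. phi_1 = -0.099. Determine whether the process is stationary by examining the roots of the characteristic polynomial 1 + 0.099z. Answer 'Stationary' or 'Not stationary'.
\text{Stationary}

The AR(p) characteristic polynomial is P(z) = 1 + 0.099z.
Stationarity requires all roots to lie outside the unit circle, i.e. |z| > 1 for every root.
This is linear in z: 1 + (0.099) z = 0  =>  z = -1/(0.099) = -10.10101,  |z| = 10.10101.
Moduli of all roots: 10.1010.
All moduli strictly greater than 1? Yes.
Verdict: Stationary.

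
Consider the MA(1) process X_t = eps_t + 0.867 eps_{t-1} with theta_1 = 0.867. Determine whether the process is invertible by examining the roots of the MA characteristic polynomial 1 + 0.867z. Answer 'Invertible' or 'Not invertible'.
\text{Invertible}

The MA(q) characteristic polynomial is P(z) = 1 + 0.867z.
Invertibility requires all roots to lie outside the unit circle, i.e. |z| > 1 for every root.
This is linear in z: 1 + (0.867) z = 0  =>  z = -1/(0.867) = -1.153403,  |z| = 1.153403.
Moduli of all roots: 1.1534.
All moduli strictly greater than 1? Yes.
Verdict: Invertible.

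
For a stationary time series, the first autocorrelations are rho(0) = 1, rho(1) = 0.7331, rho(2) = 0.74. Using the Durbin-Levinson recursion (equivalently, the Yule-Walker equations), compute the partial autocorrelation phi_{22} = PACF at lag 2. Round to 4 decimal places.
\phi_{22} = 0.4379

The PACF at lag k is phi_{kk}, the last component of the solution
to the Yule-Walker system G_k phi = r_k where
  (G_k)_{ij} = rho(|i - j|), (r_k)_i = rho(i), i,j = 1..k.
Equivalently, Durbin-Levinson gives phi_{kk} iteratively:
  phi_{11} = rho(1)
  phi_{kk} = [rho(k) - sum_{j=1..k-1} phi_{k-1,j} rho(k-j)]
            / [1 - sum_{j=1..k-1} phi_{k-1,j} rho(j)],
  phi_{k,j} = phi_{k-1,j} - phi_{kk} phi_{k-1,k-j},  j = 1..k-1.
Step k = 1:
  phi_11 = rho(1) = 0.7331.
Step k = 2:
  phi_22 = [rho(2) - phi_11 rho(1)] / [1 - phi_11 rho(1)] = [0.74 - (0.7331)(0.7331)] / [1 - (0.7331)(0.7331)]
         = 0.20256439 / 0.46256439 = 0.4379.
Therefore phi_{22} = 0.4379.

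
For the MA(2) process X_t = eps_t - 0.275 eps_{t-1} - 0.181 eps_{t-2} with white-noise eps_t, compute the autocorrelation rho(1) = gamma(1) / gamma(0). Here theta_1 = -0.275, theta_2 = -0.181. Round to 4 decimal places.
\rho(1) = -0.2032

For an MA(q) process with theta_0 = 1, the autocovariance is
  gamma(k) = sigma^2 * sum_{i=0..q-k} theta_i * theta_{i+k},
and rho(k) = gamma(k) / gamma(0). Sigma^2 cancels.
  numerator   = (1)*(-0.275) + (-0.275)*(-0.181) = -0.225225.
  denominator = (1)^2 + (-0.275)^2 + (-0.181)^2 = 1.108386.
  rho(1) = -0.225225 / 1.108386 = -0.2032.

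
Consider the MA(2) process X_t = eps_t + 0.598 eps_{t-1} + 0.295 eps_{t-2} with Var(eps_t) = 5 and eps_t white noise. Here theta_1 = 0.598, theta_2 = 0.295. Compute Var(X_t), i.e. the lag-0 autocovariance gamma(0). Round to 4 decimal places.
\gamma(0) = 7.2231

For an MA(q) process X_t = eps_t + sum_i theta_i eps_{t-i} with
Var(eps_t) = sigma^2, the variance is
  gamma(0) = sigma^2 * (1 + sum_i theta_i^2).
  sum_i theta_i^2 = (0.598)^2 + (0.295)^2 = 0.357604 + 0.087025 = 0.444629.
  gamma(0) = 5 * (1 + 0.444629) = 5 * 1.444629 = 7.223145, which rounds to 7.2231.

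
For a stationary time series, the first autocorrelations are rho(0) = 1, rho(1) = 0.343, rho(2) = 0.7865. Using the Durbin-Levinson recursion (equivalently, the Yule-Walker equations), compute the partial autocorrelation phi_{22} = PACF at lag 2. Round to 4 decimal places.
\phi_{22} = 0.7580

The PACF at lag k is phi_{kk}, the last component of the solution
to the Yule-Walker system G_k phi = r_k where
  (G_k)_{ij} = rho(|i - j|), (r_k)_i = rho(i), i,j = 1..k.
Equivalently, Durbin-Levinson gives phi_{kk} iteratively:
  phi_{11} = rho(1)
  phi_{kk} = [rho(k) - sum_{j=1..k-1} phi_{k-1,j} rho(k-j)]
            / [1 - sum_{j=1..k-1} phi_{k-1,j} rho(j)],
  phi_{k,j} = phi_{k-1,j} - phi_{kk} phi_{k-1,k-j},  j = 1..k-1.
Step k = 1:
  phi_11 = rho(1) = 0.343.
Step k = 2:
  phi_22 = [rho(2) - phi_11 rho(1)] / [1 - phi_11 rho(1)] = [0.7865 - (0.343)(0.343)] / [1 - (0.343)(0.343)]
         = 0.668851 / 0.882351 = 0.758.
Therefore phi_{22} = 0.7580.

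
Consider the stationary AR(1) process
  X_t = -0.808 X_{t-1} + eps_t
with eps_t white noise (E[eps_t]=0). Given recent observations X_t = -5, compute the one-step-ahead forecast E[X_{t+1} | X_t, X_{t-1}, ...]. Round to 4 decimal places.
E[X_{t+1} \mid \mathcal F_t] = 4.0400

For an AR(p) model X_t = c + sum_i phi_i X_{t-i} + eps_t, the
one-step-ahead conditional mean is
  E[X_{t+1} | X_t, ...] = c + sum_i phi_i X_{t+1-i}.
Substitute known values:
  E[X_{t+1} | ...] = (-0.808) * (-5)
                   = 4.0400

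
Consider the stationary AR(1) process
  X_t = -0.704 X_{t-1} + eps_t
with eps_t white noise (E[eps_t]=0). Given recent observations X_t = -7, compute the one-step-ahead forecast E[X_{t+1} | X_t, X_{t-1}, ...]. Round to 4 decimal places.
E[X_{t+1} \mid \mathcal F_t] = 4.9280

For an AR(p) model X_t = c + sum_i phi_i X_{t-i} + eps_t, the
one-step-ahead conditional mean is
  E[X_{t+1} | X_t, ...] = c + sum_i phi_i X_{t+1-i}.
Substitute known values:
  E[X_{t+1} | ...] = (-0.704) * (-7)
                   = 4.9280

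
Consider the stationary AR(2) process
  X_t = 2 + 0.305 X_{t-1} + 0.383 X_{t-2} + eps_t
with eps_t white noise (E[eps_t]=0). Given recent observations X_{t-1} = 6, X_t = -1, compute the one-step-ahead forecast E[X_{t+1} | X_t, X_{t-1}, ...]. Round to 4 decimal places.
E[X_{t+1} \mid \mathcal F_t] = 3.9930

For an AR(p) model X_t = c + sum_i phi_i X_{t-i} + eps_t, the
one-step-ahead conditional mean is
  E[X_{t+1} | X_t, ...] = c + sum_i phi_i X_{t+1-i}.
Substitute known values:
  E[X_{t+1} | ...] = 2 + (0.305) * (-1) + (0.383) * (6)
                   = 3.9930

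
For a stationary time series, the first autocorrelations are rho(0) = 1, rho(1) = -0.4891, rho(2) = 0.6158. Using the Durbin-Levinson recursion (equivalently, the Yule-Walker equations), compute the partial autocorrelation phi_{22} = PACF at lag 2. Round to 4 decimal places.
\phi_{22} = 0.4950

The PACF at lag k is phi_{kk}, the last component of the solution
to the Yule-Walker system G_k phi = r_k where
  (G_k)_{ij} = rho(|i - j|), (r_k)_i = rho(i), i,j = 1..k.
Equivalently, Durbin-Levinson gives phi_{kk} iteratively:
  phi_{11} = rho(1)
  phi_{kk} = [rho(k) - sum_{j=1..k-1} phi_{k-1,j} rho(k-j)]
            / [1 - sum_{j=1..k-1} phi_{k-1,j} rho(j)],
  phi_{k,j} = phi_{k-1,j} - phi_{kk} phi_{k-1,k-j},  j = 1..k-1.
Step k = 1:
  phi_11 = rho(1) = -0.4891.
Step k = 2:
  phi_22 = [rho(2) - phi_11 rho(1)] / [1 - phi_11 rho(1)] = [0.6158 - (-0.4891)(-0.4891)] / [1 - (-0.4891)(-0.4891)]
         = 0.37658119 / 0.76078119 = 0.495.
Therefore phi_{22} = 0.4950.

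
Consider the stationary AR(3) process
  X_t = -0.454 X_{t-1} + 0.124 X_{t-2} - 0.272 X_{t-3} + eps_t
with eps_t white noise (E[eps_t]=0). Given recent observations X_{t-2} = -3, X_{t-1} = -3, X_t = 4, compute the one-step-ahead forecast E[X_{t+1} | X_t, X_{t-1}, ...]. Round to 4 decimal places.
E[X_{t+1} \mid \mathcal F_t] = -1.3720

For an AR(p) model X_t = c + sum_i phi_i X_{t-i} + eps_t, the
one-step-ahead conditional mean is
  E[X_{t+1} | X_t, ...] = c + sum_i phi_i X_{t+1-i}.
Substitute known values:
  E[X_{t+1} | ...] = (-0.454) * (4) + (0.124) * (-3) + (-0.272) * (-3)
                   = -1.3720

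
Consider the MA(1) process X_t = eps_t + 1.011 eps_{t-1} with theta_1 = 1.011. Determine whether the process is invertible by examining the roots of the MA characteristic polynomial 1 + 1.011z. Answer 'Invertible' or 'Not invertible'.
\text{Not invertible}

The MA(q) characteristic polynomial is P(z) = 1 + 1.011z.
Invertibility requires all roots to lie outside the unit circle, i.e. |z| > 1 for every root.
This is linear in z: 1 + (1.011) z = 0  =>  z = -1/(1.011) = -0.98912,  |z| = 0.98912.
Moduli of all roots: 0.9891.
All moduli strictly greater than 1? No.
Verdict: Not invertible.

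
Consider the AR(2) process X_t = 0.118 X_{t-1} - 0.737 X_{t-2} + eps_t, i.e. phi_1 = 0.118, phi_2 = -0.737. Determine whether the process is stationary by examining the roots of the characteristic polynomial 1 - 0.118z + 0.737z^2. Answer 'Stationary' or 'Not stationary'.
\text{Stationary}

The AR(p) characteristic polynomial is P(z) = 1 - 0.118z + 0.737z^2.
Stationarity requires all roots to lie outside the unit circle, i.e. |z| > 1 for every root.
Set 1 + (-0.118) z + (0.737) z^2 = 0, i.e. a z^2 + b z + c = 0 with a = 0.737, b = -0.118, c = 1.
Discriminant D = b^2 - 4ac = (-0.118)^2 - 4*(0.737)*1 = 0.013924 - (2.948) = -2.934076.
D < 0, so the roots are the complex-conjugate pair z = (-b +/- i sqrt(-D)) / (2a) = 0.0801 +/- 1.1621i.
For a conjugate pair |z|^2 = z * conj(z) = (product of roots) = c/a = 1/(0.737) = 1.356852, so |z| = sqrt(1.356852) = 1.1648 for both roots.
Moduli of all roots: 1.1648, 1.1648.
All moduli strictly greater than 1? Yes.
Verdict: Stationary.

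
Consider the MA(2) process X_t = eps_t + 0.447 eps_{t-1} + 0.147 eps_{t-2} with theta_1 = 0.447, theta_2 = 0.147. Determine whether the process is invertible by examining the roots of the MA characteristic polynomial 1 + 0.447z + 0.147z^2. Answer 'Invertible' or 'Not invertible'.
\text{Invertible}

The MA(q) characteristic polynomial is P(z) = 1 + 0.447z + 0.147z^2.
Invertibility requires all roots to lie outside the unit circle, i.e. |z| > 1 for every root.
Set 1 + (0.447) z + (0.147) z^2 = 0, i.e. a z^2 + b z + c = 0 with a = 0.147, b = 0.447, c = 1.
Discriminant D = b^2 - 4ac = (0.447)^2 - 4*(0.147)*1 = 0.199809 - (0.588) = -0.388191.
D < 0, so the roots are the complex-conjugate pair z = (-b +/- i sqrt(-D)) / (2a) = -1.5204 +/- 2.1192i.
For a conjugate pair |z|^2 = z * conj(z) = (product of roots) = c/a = 1/(0.147) = 6.802721, so |z| = sqrt(6.802721) = 2.6082 for both roots.
Moduli of all roots: 2.6082, 2.6082.
All moduli strictly greater than 1? Yes.
Verdict: Invertible.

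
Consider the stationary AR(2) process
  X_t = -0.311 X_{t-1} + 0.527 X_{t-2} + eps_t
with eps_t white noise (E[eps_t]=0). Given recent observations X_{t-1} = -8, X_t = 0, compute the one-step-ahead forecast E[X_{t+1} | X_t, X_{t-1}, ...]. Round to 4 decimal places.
E[X_{t+1} \mid \mathcal F_t] = -4.2160

For an AR(p) model X_t = c + sum_i phi_i X_{t-i} + eps_t, the
one-step-ahead conditional mean is
  E[X_{t+1} | X_t, ...] = c + sum_i phi_i X_{t+1-i}.
Substitute known values:
  E[X_{t+1} | ...] = (-0.311) * (0) + (0.527) * (-8)
                   = -4.2160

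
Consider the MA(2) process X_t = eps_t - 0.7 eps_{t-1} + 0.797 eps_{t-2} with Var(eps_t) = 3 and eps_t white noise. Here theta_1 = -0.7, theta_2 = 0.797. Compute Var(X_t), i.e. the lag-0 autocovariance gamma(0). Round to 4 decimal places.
\gamma(0) = 6.3756

For an MA(q) process X_t = eps_t + sum_i theta_i eps_{t-i} with
Var(eps_t) = sigma^2, the variance is
  gamma(0) = sigma^2 * (1 + sum_i theta_i^2).
  sum_i theta_i^2 = (-0.7)^2 + (0.797)^2 = 0.49 + 0.635209 = 1.125209.
  gamma(0) = 3 * (1 + 1.125209) = 3 * 2.125209 = 6.375627, which rounds to 6.3756.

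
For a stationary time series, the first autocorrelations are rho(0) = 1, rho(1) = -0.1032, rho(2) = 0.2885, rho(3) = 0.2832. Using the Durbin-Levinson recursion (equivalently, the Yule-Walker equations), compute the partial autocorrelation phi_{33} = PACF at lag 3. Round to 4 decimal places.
\phi_{33} = 0.3661

The PACF at lag k is phi_{kk}, the last component of the solution
to the Yule-Walker system G_k phi = r_k where
  (G_k)_{ij} = rho(|i - j|), (r_k)_i = rho(i), i,j = 1..k.
Equivalently, Durbin-Levinson gives phi_{kk} iteratively:
  phi_{11} = rho(1)
  phi_{kk} = [rho(k) - sum_{j=1..k-1} phi_{k-1,j} rho(k-j)]
            / [1 - sum_{j=1..k-1} phi_{k-1,j} rho(j)],
  phi_{k,j} = phi_{k-1,j} - phi_{kk} phi_{k-1,k-j},  j = 1..k-1.
Step k = 1:
  phi_11 = rho(1) = -0.1032.
Step k = 2:
  phi_22 = [rho(2) - phi_11 rho(1)] / [1 - phi_11 rho(1)] = [0.2885 - (-0.1032)(-0.1032)] / [1 - (-0.1032)(-0.1032)]
         = 0.27784976 / 0.98934976 = 0.280841.
  Update: phi_21 = phi_11 - phi_22 phi_11 = -0.1032 - (0.280841)(-0.1032) = -0.074217.
Step k = 3:
  phi_33 = [rho(3) - phi_21 rho(2) - phi_22 rho(1)] / [1 - phi_21 rho(1) - phi_22 rho(2)]
    numerator   = 0.2832 - (-0.074217)(0.2885) - (0.280841)(-0.1032) = 0.33359444
    denominator = 1 - (-0.074217)(-0.1032) - (0.280841)(0.2885) = 0.91131822
  phi_33 = 0.33359444 / 0.91131822 = 0.3661.
Therefore phi_{33} = 0.3661.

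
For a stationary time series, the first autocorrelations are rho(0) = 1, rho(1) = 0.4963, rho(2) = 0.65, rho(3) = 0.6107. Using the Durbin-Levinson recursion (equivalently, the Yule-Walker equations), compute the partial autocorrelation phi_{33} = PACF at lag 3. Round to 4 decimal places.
\phi_{33} = 0.3629

The PACF at lag k is phi_{kk}, the last component of the solution
to the Yule-Walker system G_k phi = r_k where
  (G_k)_{ij} = rho(|i - j|), (r_k)_i = rho(i), i,j = 1..k.
Equivalently, Durbin-Levinson gives phi_{kk} iteratively:
  phi_{11} = rho(1)
  phi_{kk} = [rho(k) - sum_{j=1..k-1} phi_{k-1,j} rho(k-j)]
            / [1 - sum_{j=1..k-1} phi_{k-1,j} rho(j)],
  phi_{k,j} = phi_{k-1,j} - phi_{kk} phi_{k-1,k-j},  j = 1..k-1.
Step k = 1:
  phi_11 = rho(1) = 0.4963.
Step k = 2:
  phi_22 = [rho(2) - phi_11 rho(1)] / [1 - phi_11 rho(1)] = [0.65 - (0.4963)(0.4963)] / [1 - (0.4963)(0.4963)]
         = 0.40368631 / 0.75368631 = 0.535616.
  Update: phi_21 = phi_11 - phi_22 phi_11 = 0.4963 - (0.535616)(0.4963) = 0.230474.
Step k = 3:
  phi_33 = [rho(3) - phi_21 rho(2) - phi_22 rho(1)] / [1 - phi_21 rho(1) - phi_22 rho(2)]
    numerator   = 0.6107 - (0.230474)(0.65) - (0.535616)(0.4963) = 0.19506585
    denominator = 1 - (0.230474)(0.4963) - (0.535616)(0.65) = 0.53746554
  phi_33 = 0.19506585 / 0.53746554 = 0.3629.
Therefore phi_{33} = 0.3629.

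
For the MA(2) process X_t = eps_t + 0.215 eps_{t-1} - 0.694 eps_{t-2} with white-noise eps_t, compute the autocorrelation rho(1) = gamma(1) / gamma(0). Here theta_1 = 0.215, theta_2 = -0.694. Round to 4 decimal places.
\rho(1) = 0.0431

For an MA(q) process with theta_0 = 1, the autocovariance is
  gamma(k) = sigma^2 * sum_{i=0..q-k} theta_i * theta_{i+k},
and rho(k) = gamma(k) / gamma(0). Sigma^2 cancels.
  numerator   = (1)*(0.215) + (0.215)*(-0.694) = 0.06579.
  denominator = (1)^2 + (0.215)^2 + (-0.694)^2 = 1.527861.
  rho(1) = 0.06579 / 1.527861 = 0.0431.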